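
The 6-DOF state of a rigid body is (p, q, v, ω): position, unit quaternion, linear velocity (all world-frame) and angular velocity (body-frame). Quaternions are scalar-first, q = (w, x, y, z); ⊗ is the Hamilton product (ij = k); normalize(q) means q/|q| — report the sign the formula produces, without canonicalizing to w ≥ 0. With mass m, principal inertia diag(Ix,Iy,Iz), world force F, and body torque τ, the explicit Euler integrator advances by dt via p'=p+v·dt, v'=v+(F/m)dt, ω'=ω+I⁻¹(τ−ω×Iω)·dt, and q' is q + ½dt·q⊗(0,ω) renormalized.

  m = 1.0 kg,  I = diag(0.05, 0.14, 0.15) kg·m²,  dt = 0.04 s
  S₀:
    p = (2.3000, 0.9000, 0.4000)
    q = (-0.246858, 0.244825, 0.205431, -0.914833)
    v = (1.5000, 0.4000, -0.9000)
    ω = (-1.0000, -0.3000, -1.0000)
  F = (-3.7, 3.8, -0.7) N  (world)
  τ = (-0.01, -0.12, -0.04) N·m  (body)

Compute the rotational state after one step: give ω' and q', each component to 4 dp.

ω' = (-1.0104, -0.3057, -1.0179)
q' = (-0.2589, 0.2401, 0.2300, -0.9069)

gyro term ω×Iω = (0.0030, -0.1000, 0.0270)
α = I⁻¹(τ − ω×Iω) = (-0.2600, -0.1429, -0.4467)
new body rate ω' = (-1.0104, -0.3057, -1.0179)
q⊗(0,ω) = (-0.6083787, -0.2330229, 1.2337154, 0.3788415)
updated quaternion q' = (-0.2589, 0.2401, 0.2300, -0.9069)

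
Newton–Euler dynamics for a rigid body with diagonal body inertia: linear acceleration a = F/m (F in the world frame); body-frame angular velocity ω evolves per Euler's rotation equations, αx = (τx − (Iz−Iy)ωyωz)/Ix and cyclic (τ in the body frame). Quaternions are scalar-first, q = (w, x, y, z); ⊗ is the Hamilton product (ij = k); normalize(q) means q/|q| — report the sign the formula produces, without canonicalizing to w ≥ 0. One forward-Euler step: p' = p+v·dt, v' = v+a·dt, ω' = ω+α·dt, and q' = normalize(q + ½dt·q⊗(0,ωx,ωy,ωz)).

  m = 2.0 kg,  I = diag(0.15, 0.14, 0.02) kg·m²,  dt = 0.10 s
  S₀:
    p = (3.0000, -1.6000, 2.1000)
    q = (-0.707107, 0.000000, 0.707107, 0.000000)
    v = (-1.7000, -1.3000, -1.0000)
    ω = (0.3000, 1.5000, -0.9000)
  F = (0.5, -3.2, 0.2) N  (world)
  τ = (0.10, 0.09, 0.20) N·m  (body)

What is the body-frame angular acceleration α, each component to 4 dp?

α = (-0.4133, 0.8936, 10.2250)

precession coupling ω×(Iω) = (0.1620, -0.0351, -0.0045)
(τ − ω×Iω)/I = (-0.4133, 0.8936, 10.2250)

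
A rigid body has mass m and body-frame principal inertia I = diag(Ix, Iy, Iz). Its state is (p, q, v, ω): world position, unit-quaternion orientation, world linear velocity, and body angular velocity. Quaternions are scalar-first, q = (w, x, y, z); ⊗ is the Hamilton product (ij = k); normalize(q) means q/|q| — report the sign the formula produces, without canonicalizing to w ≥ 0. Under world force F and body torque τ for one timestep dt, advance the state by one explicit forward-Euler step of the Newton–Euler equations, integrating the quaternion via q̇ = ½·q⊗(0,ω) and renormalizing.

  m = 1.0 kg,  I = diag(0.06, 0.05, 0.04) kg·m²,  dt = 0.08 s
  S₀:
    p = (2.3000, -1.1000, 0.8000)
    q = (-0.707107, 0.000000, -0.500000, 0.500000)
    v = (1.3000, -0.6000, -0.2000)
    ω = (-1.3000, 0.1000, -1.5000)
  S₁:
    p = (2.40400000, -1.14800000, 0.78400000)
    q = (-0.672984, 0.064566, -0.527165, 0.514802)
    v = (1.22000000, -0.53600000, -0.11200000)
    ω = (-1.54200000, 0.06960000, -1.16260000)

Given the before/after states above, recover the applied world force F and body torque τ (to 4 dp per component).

rate change Δω = (-0.24200000, -0.03040000, 0.33740000)
I·α + gyro = (-0.1800, 0.0200, 0.1700)
v₁ − v₀ = (-0.08000000, 0.06400000, 0.08800000)
applied force F = (-1.0000, 0.8000, 1.1000)

F = (-1.0000, 0.8000, 1.1000)
τ = (-0.1800, 0.0200, 0.1700)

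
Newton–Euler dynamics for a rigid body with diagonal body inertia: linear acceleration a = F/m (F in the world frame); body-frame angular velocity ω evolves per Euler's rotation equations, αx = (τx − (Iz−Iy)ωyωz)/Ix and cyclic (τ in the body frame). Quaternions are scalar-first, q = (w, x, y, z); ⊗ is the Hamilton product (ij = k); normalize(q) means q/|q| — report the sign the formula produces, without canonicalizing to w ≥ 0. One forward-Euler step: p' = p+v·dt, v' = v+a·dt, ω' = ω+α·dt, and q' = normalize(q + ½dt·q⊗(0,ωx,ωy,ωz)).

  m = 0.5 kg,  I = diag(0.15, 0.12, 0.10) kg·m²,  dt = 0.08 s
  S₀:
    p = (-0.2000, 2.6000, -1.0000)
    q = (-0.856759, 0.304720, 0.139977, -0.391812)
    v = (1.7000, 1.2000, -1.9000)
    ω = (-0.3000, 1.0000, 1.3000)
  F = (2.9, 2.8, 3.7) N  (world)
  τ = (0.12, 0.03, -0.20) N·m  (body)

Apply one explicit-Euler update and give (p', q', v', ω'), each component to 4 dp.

precession coupling ω×(Iω) = (-0.0260, -0.0195, 0.0090)
α = I⁻¹(τ − ω×Iω) = (0.9733, 0.4125, -2.0900)
ω' = ω + α·dt = (-0.2221, 1.0330, 1.1328)
q⊗(0,ω) = (0.4607946, 0.8308098, -1.1353514, -0.7670736)
q' = normalize(q + ½dt·q⊗(0,ω)) = (-0.8365, 0.3372, 0.0944, -0.4216)
linear accel F/m = (5.8000, 5.6000, 7.4000)
p + v·dt = (-0.0640, 2.6960, -1.1520)
new velocity v' = (2.1640, 1.6480, -1.3080)

p' = (-0.0640, 2.6960, -1.1520)
q' = (-0.8365, 0.3372, 0.0944, -0.4216)
v' = (2.1640, 1.6480, -1.3080)
ω' = (-0.2221, 1.0330, 1.1328)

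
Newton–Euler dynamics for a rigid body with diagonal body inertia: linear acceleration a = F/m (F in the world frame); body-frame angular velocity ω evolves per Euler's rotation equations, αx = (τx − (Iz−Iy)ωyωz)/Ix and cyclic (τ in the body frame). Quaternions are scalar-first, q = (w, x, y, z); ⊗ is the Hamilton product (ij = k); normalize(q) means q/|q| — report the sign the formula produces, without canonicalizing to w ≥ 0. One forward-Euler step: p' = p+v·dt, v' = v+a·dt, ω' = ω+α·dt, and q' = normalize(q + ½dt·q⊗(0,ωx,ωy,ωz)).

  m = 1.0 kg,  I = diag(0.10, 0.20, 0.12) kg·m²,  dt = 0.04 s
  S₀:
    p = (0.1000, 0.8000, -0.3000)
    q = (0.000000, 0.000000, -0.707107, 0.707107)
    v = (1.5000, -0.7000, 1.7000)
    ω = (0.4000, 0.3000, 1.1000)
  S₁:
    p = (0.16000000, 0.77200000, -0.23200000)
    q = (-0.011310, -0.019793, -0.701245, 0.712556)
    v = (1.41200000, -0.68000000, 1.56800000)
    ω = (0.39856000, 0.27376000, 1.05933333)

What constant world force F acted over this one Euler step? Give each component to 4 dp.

F = (-2.2000, 0.5000, -3.3000)

Δv = v₁−v₀ = (-0.08800000, 0.02000000, -0.13200000)
applied force F = (-2.2000, 0.5000, -3.3000)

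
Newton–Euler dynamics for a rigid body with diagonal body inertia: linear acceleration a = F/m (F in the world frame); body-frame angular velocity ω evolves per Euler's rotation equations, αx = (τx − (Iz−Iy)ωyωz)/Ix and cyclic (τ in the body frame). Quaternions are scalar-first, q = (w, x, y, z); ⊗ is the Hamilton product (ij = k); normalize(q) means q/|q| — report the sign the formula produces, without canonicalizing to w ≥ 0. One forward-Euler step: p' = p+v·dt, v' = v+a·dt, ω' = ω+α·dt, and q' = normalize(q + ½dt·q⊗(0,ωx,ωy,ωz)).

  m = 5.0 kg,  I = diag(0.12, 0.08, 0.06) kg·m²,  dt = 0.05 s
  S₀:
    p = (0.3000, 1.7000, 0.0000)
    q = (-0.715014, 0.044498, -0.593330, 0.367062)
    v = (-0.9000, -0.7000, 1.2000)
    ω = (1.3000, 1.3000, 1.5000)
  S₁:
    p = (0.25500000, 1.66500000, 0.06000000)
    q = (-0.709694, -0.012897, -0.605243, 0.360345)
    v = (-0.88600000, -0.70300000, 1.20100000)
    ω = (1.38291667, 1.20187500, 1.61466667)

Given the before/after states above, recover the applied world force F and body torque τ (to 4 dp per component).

Δv = v₁−v₀ = (0.01400000, -0.00300000, 0.00100000)
m·(v₁−v₀)/dt = (1.4000, -0.3000, 0.1000)
Δω = ω₁−ω₀ = (0.08291667, -0.09812500, 0.11466667)
τ = I·(Δω/dt) + ω₀×(Iω₀) = (0.1600, -0.0400, 0.0700)

F = (1.4000, -0.3000, 0.1000)
τ = (0.1600, -0.0400, 0.0700)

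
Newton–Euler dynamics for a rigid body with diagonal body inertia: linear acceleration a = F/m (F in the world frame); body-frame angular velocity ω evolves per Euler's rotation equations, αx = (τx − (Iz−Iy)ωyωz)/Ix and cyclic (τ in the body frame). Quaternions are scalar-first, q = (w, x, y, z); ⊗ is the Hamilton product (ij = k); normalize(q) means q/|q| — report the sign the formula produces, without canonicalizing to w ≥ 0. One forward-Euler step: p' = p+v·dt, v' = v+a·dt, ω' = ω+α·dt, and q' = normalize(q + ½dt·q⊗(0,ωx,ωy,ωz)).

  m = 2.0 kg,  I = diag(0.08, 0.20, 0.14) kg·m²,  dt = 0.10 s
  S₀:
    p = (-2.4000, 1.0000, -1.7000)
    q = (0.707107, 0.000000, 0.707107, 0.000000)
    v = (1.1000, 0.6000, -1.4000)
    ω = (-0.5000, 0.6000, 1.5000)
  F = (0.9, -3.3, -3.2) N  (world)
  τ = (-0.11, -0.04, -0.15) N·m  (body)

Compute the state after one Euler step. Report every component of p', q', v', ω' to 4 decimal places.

p' = (-2.2900, 1.0600, -1.8400)
q' = (0.6835, 0.0352, 0.7257, 0.0705)
v' = (1.1450, 0.4350, -1.5600)
ω' = (-0.5700, 0.5575, 1.4186)

ω×(Iω) gyroscopic = (-0.0540, 0.0450, -0.0360)
α = I⁻¹(τ − ω×Iω) = (-0.7000, -0.4250, -0.8143)
ω + α·dt = (-0.5700, 0.5575, 1.4186)
q⊗(0,ω) = (-0.4242642, 0.7071070, 0.4242642, 1.4142140)
updated quaternion q' = (0.6835, 0.0352, 0.7257, 0.0705)
p' = p + v·dt = (-2.2900, 1.0600, -1.8400)
v' = v + a·dt = (1.1450, 0.4350, -1.5600)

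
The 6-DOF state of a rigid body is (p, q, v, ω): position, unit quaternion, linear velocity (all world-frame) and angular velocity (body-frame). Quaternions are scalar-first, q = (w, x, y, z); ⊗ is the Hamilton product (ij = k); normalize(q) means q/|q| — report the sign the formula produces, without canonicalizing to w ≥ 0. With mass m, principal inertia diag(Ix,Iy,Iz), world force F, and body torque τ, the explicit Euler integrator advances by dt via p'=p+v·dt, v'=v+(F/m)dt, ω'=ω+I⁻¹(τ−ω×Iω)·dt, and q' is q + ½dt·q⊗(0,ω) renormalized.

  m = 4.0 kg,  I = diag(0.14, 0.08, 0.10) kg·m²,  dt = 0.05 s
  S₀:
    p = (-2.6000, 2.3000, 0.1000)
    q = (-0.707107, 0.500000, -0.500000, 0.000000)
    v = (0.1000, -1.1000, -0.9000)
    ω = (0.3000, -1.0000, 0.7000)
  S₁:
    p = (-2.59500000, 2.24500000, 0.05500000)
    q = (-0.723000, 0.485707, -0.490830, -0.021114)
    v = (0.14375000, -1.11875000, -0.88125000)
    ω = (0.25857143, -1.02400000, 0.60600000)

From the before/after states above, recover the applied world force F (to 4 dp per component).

F = (3.5000, -1.5000, 1.5000)

Δv = v₁−v₀ = (0.04375000, -0.01875000, 0.01875000)
m·(v₁−v₀)/dt = (3.5000, -1.5000, 1.5000)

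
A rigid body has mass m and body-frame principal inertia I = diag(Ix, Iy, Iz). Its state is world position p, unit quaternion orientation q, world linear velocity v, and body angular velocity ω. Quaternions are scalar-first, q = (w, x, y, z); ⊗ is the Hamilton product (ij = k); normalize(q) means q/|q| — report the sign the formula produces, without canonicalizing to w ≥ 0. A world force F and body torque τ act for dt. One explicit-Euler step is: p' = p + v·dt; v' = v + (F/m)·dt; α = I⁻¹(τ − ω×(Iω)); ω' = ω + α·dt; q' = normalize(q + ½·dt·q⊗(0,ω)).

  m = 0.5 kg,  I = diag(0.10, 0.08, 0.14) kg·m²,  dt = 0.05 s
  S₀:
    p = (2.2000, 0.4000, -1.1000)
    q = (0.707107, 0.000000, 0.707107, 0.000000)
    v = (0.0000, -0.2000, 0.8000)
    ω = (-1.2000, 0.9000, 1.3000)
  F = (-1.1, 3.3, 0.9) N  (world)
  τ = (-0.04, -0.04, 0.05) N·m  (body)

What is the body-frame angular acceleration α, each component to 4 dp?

α = (-1.1020, -1.2800, 0.2029)

ω×(Iω) gyroscopic = (0.0702, 0.0624, 0.0216)
(τ − ω×Iω)/I = (-1.1020, -1.2800, 0.2029)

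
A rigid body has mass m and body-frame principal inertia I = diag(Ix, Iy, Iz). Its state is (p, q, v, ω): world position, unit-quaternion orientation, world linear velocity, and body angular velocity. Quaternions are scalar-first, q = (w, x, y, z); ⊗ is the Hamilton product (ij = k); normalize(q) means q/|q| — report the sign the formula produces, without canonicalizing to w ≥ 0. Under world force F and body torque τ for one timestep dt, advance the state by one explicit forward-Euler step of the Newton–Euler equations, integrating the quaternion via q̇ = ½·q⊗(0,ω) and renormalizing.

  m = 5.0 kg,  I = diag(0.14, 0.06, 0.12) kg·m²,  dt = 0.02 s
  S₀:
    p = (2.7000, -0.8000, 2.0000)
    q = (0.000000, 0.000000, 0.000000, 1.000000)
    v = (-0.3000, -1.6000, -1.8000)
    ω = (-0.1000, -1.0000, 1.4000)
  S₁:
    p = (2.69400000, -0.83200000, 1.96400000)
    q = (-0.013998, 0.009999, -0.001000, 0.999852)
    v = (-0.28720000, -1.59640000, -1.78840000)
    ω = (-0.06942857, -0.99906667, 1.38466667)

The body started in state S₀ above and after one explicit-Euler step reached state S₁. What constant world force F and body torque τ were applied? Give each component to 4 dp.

rate change Δω = (0.03057143, 0.00093333, -0.01533333)
τ = I·(Δω/dt) + ω₀×(Iω₀) = (0.1300, 0.0000, -0.1000)
velocity change Δv = (0.01280000, 0.00360000, 0.01160000)
applied force F = (3.2000, 0.9000, 2.9000)

F = (3.2000, 0.9000, 2.9000)
τ = (0.1300, 0.0000, -0.1000)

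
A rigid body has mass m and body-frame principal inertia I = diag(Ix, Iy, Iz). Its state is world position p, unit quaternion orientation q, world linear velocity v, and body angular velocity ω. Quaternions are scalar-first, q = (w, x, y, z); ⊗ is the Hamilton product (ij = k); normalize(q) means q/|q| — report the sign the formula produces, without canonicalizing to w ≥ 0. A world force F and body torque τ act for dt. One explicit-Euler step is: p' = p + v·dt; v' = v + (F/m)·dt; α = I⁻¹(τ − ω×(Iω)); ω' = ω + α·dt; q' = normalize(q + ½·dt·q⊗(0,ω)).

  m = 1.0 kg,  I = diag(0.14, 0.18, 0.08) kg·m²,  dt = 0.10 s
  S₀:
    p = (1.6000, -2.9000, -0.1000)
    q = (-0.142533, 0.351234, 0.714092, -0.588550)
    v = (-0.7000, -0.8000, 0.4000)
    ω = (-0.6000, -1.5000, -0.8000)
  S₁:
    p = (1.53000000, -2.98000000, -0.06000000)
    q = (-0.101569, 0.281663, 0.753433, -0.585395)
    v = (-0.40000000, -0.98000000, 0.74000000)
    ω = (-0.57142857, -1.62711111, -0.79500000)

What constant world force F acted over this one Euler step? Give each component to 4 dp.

velocity change Δv = (0.30000000, -0.18000000, 0.34000000)
m·(v₁−v₀)/dt = (3.0000, -1.8000, 3.4000)

F = (3.0000, -1.8000, 3.4000)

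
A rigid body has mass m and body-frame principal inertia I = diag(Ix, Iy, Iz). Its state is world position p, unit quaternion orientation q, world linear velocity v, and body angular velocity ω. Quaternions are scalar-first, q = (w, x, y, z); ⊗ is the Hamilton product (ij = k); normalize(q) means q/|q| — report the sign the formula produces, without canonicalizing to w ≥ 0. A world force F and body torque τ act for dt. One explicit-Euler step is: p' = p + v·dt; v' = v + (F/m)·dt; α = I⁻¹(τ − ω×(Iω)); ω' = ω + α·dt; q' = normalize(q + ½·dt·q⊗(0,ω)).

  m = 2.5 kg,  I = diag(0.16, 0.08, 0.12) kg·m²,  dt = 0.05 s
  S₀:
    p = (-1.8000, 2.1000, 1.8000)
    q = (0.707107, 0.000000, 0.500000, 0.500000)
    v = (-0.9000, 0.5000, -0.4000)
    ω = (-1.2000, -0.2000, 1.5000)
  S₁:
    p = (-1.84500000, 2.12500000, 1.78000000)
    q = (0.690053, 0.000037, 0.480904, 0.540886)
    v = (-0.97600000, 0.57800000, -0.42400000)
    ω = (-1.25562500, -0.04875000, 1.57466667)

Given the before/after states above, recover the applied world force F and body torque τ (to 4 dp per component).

velocity change Δv = (-0.07600000, 0.07800000, -0.02400000)
applied force F = (-3.8000, 3.9000, -1.2000)
rate change Δω = (-0.05562500, 0.15125000, 0.07466667)
I·α + gyro = (-0.1900, 0.1700, 0.1600)

F = (-3.8000, 3.9000, -1.2000)
τ = (-0.1900, 0.1700, 0.1600)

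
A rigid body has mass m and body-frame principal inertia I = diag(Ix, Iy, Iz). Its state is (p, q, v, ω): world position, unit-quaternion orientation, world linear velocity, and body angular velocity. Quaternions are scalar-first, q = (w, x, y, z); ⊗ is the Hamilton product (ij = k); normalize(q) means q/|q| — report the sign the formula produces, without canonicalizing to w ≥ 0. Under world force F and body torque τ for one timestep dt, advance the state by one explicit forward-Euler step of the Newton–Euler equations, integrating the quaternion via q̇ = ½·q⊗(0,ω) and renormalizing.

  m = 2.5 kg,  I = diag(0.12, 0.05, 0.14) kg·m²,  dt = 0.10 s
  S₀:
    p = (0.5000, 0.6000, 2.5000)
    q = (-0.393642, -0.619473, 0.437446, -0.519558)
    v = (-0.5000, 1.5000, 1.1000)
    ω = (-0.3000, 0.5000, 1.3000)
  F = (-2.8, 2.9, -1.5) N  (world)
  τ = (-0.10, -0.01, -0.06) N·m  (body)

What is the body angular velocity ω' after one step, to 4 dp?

ω' = (-0.4321, 0.4644, 1.2496)

ω×(Iω) gyroscopic = (0.0585, 0.0078, 0.0105)
α = I⁻¹(τ − ω×Iω) = (-1.3208, -0.3560, -0.5036)
new body rate ω' = (-0.4321, 0.4644, 1.2496)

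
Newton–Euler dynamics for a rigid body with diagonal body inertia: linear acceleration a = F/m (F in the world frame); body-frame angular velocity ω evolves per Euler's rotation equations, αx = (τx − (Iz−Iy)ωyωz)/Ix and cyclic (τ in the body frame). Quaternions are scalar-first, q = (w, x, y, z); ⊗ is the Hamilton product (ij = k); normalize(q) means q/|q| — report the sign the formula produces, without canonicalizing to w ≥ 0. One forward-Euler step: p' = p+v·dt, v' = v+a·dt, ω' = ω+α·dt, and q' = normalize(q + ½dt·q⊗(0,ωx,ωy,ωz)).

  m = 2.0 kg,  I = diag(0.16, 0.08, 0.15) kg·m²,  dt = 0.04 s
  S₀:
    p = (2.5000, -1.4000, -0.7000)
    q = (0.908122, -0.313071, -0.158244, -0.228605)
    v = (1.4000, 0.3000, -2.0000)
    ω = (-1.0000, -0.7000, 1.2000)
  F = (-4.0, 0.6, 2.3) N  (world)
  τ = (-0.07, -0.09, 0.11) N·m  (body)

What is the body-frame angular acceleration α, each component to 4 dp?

gyro term ω×Iω = (-0.0588, -0.0120, -0.0560)
α = I⁻¹(τ − ω×Iω) = (-0.0700, -0.9750, 1.1067)

α = (-0.0700, -0.9750, 1.1067)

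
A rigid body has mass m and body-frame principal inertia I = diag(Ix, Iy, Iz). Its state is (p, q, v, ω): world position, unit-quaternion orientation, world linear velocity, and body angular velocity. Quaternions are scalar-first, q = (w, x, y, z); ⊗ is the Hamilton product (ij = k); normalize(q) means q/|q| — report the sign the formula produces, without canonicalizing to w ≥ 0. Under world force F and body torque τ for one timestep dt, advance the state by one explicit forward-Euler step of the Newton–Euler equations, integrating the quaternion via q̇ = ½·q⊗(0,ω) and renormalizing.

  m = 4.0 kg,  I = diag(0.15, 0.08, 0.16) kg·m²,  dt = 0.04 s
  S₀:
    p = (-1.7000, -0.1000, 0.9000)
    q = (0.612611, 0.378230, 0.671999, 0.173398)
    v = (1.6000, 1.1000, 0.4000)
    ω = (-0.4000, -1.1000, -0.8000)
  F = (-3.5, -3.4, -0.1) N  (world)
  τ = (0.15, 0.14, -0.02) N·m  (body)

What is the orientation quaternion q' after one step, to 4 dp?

q⊗(0,ω) = (1.0292093, -0.5919058, -0.4406473, -0.6373422)
updated quaternion q' = (0.6329, 0.3662, 0.6629, 0.1606)

q' = (0.6329, 0.3662, 0.6629, 0.1606)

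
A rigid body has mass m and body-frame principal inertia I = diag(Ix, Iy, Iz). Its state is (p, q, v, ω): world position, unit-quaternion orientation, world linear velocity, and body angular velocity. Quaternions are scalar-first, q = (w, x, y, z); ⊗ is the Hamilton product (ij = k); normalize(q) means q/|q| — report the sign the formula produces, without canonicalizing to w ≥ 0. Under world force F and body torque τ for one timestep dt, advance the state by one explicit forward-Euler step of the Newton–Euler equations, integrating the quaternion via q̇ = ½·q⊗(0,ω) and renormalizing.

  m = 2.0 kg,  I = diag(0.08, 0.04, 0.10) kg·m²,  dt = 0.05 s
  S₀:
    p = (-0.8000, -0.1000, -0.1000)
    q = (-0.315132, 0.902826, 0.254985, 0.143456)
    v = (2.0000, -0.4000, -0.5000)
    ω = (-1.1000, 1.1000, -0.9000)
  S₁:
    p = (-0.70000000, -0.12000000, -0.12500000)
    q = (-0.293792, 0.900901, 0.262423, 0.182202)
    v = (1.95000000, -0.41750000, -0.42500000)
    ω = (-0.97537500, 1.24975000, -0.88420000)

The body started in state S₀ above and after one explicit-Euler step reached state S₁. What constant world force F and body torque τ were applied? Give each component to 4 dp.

F = (-2.0000, -0.7000, 3.0000)
τ = (0.1400, 0.1000, 0.0800)

Δv = v₁−v₀ = (-0.05000000, -0.01750000, 0.07500000)
applied force F = (-2.0000, -0.7000, 3.0000)
ω₁ − ω₀ = (0.12462500, 0.14975000, 0.01580000)
τ = I·(Δω/dt) + ω₀×(Iω₀) = (0.1400, 0.1000, 0.0800)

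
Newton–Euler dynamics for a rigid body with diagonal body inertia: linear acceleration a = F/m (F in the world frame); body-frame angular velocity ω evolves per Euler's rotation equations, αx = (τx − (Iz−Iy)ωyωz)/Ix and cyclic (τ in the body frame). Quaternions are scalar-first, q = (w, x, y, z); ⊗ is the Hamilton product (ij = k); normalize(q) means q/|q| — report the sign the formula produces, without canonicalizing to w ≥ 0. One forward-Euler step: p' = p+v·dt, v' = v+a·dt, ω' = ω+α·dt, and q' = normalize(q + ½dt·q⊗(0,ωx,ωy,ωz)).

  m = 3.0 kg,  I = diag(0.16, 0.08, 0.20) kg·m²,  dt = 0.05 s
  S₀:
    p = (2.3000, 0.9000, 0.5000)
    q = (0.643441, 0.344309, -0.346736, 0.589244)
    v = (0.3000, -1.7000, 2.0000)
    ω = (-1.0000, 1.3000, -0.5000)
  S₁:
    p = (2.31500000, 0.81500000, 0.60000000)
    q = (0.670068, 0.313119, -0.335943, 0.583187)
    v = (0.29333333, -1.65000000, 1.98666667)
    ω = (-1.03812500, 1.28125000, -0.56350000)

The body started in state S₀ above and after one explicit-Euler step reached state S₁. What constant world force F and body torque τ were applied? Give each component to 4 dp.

Δω = ω₁−ω₀ = (-0.03812500, -0.01875000, -0.06350000)
ω₀×(Iω₀) = (-0.0780, -0.0200, 0.1040)
τ = I·(Δω/dt) + ω₀×(Iω₀) = (-0.2000, -0.0500, -0.1500)
Δv = v₁−v₀ = (-0.00666667, 0.05000000, -0.01333333)
F = m·Δv/dt = (-0.4000, 3.0000, -0.8000)

F = (-0.4000, 3.0000, -0.8000)
τ = (-0.2000, -0.0500, -0.1500)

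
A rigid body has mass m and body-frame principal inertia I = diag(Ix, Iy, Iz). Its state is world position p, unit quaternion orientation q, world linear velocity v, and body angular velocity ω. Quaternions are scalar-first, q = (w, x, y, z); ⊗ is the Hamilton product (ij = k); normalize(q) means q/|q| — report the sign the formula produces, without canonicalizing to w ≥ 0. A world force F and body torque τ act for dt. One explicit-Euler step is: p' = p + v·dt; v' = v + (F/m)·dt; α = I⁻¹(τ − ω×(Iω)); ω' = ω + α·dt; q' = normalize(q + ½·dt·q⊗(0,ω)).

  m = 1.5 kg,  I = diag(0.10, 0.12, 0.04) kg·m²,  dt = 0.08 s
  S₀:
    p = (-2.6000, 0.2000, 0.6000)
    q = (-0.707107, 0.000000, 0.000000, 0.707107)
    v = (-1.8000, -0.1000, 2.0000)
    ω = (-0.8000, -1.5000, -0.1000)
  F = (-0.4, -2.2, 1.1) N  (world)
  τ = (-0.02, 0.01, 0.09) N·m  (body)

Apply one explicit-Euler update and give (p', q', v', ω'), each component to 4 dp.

ω×(Iω) gyroscopic = (-0.0120, 0.0048, 0.0240)
angular accel α = (-0.0800, 0.0433, 1.6500)
ω' = ω + α·dt = (-0.8064, -1.4965, 0.0320)
Hamilton product q⊗(0,ω) = (0.0707107, 1.6263461, 0.4949749, 0.0707107)
updated quaternion q' = (-0.7027, 0.0649, 0.0198, 0.7083)
linear accel F/m = (-0.2667, -1.4667, 0.7333)
new position p' = (-2.7440, 0.1920, 0.7600)
new velocity v' = (-1.8213, -0.2173, 2.0587)

p' = (-2.7440, 0.1920, 0.7600)
q' = (-0.7027, 0.0649, 0.0198, 0.7083)
v' = (-1.8213, -0.2173, 2.0587)
ω' = (-0.8064, -1.4965, 0.0320)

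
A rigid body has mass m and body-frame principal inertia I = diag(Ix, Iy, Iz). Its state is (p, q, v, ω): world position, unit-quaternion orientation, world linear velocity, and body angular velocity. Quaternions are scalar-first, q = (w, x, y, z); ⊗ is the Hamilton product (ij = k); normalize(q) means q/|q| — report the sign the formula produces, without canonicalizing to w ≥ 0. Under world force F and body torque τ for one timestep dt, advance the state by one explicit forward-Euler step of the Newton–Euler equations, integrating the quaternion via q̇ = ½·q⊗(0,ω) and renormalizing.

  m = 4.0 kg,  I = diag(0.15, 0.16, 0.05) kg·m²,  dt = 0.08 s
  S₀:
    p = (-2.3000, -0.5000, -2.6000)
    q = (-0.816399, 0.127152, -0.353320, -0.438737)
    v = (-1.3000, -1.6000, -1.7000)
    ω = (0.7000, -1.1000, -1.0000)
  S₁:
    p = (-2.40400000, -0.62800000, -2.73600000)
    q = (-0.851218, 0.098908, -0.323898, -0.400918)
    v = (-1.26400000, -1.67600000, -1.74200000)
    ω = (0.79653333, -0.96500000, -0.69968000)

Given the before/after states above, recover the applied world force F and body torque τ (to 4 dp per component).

ω₁ − ω₀ = (0.09653333, 0.13500000, 0.30032000)
ω₀×(Iω₀) = (-0.1210, -0.0700, -0.0077)
applied torque τ = (0.0600, 0.2000, 0.1800)
v₁ − v₀ = (0.03600000, -0.07600000, -0.04200000)
applied force F = (1.8000, -3.8000, -2.1000)

F = (1.8000, -3.8000, -2.1000)
τ = (0.0600, 0.2000, 0.1800)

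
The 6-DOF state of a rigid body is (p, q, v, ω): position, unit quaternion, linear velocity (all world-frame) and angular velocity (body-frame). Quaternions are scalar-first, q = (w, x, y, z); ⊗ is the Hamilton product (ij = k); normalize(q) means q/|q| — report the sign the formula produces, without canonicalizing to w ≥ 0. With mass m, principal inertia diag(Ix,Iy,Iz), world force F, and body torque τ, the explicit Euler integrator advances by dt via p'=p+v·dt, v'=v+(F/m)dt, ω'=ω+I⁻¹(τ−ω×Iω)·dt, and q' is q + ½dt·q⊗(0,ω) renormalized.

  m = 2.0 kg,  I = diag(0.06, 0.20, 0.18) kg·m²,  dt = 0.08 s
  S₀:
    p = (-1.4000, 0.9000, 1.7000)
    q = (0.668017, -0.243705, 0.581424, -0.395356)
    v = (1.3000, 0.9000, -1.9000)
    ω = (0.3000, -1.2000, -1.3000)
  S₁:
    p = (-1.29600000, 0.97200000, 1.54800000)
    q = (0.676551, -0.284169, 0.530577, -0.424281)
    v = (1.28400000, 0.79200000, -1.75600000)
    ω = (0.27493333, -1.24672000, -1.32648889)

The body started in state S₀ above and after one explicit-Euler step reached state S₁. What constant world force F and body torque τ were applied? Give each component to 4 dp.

velocity change Δv = (-0.01600000, -0.10800000, 0.14400000)
applied force F = (-0.4000, -2.7000, 3.6000)
Δω = ω₁−ω₀ = (-0.02506667, -0.04672000, -0.02648889)
ω₀×(Iω₀) = (-0.0312, 0.0468, -0.0504)
τ = I·(Δω/dt) + ω₀×(Iω₀) = (-0.0500, -0.0700, -0.1100)

F = (-0.4000, -2.7000, 3.6000)
τ = (-0.0500, -0.0700, -0.1100)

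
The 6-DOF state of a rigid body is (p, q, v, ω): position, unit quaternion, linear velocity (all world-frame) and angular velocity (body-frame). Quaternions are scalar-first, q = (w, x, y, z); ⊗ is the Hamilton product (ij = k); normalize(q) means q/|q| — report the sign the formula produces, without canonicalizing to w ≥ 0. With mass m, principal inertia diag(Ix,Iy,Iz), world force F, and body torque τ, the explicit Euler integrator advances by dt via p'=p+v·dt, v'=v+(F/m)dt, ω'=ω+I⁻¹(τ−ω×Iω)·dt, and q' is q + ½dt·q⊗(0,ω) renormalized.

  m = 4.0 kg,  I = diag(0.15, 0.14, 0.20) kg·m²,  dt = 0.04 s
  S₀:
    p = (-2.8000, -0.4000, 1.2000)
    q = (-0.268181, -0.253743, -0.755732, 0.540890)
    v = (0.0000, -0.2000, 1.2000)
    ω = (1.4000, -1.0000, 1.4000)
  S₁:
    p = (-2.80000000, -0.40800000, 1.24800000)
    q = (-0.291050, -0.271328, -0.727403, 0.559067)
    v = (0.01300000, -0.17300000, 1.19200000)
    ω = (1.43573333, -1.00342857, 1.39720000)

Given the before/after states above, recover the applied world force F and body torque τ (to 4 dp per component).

velocity change Δv = (0.01300000, 0.02700000, -0.00800000)
F = m·Δv/dt = (1.3000, 2.7000, -0.8000)
ω₁ − ω₀ = (0.03573333, -0.00342857, -0.00280000)
gyro term ω₀×Iω₀ = (-0.0840, -0.0980, 0.0140)
I·α + gyro = (0.0500, -0.1100, 0.0000)

F = (1.3000, 2.7000, -0.8000)
τ = (0.0500, -0.1100, 0.0000)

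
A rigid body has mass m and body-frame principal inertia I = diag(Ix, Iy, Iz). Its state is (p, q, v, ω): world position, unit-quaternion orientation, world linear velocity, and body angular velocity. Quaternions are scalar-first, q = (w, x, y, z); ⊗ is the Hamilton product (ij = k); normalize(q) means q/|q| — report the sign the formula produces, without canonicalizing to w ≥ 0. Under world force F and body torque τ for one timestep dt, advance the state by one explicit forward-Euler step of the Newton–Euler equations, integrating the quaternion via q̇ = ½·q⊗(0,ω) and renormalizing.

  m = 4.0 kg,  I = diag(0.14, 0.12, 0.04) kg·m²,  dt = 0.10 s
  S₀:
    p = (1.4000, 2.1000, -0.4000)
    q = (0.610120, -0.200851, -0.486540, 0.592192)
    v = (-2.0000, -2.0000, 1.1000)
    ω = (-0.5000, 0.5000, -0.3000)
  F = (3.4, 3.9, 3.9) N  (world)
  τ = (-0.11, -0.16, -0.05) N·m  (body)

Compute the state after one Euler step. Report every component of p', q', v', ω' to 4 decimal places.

precession coupling ω×(Iω) = (0.0120, 0.0150, 0.0050)
(τ − ω×Iω)/I = (-0.8714, -1.4583, -1.3750)
ω' = ω + α·dt = (-0.5871, 0.3542, -0.4375)
Hamilton product q⊗(0,ω) = (0.3205021, -0.4551940, -0.0512913, -0.5267315)
q + ½dt·q⊗(0,ω), renormalized = (0.6257, -0.2234, -0.4887, 0.5654)
p + v·dt = (1.2000, 1.9000, -0.2900)
v + (F/m)dt = (-1.9150, -1.9025, 1.1975)

p' = (1.2000, 1.9000, -0.2900)
q' = (0.6257, -0.2234, -0.4887, 0.5654)
v' = (-1.9150, -1.9025, 1.1975)
ω' = (-0.5871, 0.3542, -0.4375)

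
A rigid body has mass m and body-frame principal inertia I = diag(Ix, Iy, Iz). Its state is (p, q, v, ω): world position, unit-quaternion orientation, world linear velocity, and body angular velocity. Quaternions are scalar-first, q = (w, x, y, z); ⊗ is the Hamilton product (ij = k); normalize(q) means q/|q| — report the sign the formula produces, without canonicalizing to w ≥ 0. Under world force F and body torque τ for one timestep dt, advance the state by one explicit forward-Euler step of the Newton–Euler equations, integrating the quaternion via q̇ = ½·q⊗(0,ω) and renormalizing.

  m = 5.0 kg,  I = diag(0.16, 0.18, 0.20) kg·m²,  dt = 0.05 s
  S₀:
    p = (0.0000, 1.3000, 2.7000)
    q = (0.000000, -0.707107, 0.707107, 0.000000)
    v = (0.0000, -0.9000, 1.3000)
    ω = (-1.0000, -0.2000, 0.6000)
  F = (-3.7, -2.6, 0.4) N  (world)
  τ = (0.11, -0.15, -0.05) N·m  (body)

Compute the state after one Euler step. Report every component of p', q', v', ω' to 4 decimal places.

α = I⁻¹(τ − ω×Iω) = (0.7025, -0.9667, -0.2700)
ω' = ω + α·dt = (-0.9649, -0.2483, 0.5865)
2q̇ = q⊗(0,ω) = (-0.5656856, 0.4242642, 0.4242642, 0.8485284)
q' = normalize(q + ½dt·q⊗(0,ω)) = (-0.0141, -0.6962, 0.7174, 0.0212)
linear accel F/m = (-0.7400, -0.5200, 0.0800)
p + v·dt = (0.0000, 1.2550, 2.7650)
v' = v + a·dt = (-0.0370, -0.9260, 1.3040)

p' = (0.0000, 1.2550, 2.7650)
q' = (-0.0141, -0.6962, 0.7174, 0.0212)
v' = (-0.0370, -0.9260, 1.3040)
ω' = (-0.9649, -0.2483, 0.5865)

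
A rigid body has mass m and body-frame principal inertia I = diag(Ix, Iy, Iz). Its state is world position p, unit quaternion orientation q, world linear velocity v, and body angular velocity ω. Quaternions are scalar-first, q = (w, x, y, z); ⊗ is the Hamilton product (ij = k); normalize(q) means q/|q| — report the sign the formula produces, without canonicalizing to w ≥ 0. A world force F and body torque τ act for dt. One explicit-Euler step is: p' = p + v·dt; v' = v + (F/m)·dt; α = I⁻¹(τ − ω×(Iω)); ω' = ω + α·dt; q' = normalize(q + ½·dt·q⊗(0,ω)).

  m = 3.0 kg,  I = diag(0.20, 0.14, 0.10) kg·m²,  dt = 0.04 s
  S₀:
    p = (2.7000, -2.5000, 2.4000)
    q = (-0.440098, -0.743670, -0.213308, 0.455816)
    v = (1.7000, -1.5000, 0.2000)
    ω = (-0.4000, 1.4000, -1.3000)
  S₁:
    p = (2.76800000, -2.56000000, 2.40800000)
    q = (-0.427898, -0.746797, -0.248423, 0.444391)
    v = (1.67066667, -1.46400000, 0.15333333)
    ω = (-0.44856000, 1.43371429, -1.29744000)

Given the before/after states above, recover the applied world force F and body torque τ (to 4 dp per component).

ω₁ − ω₀ = (-0.04856000, 0.03371429, 0.00256000)
τ = I·(Δω/dt) + ω₀×(Iω₀) = (-0.1700, 0.1700, 0.0400)
velocity change Δv = (-0.02933333, 0.03600000, -0.04666667)
m·(v₁−v₀)/dt = (-2.2000, 2.7000, -3.5000)

F = (-2.2000, 2.7000, -3.5000)
τ = (-0.1700, 0.1700, 0.0400)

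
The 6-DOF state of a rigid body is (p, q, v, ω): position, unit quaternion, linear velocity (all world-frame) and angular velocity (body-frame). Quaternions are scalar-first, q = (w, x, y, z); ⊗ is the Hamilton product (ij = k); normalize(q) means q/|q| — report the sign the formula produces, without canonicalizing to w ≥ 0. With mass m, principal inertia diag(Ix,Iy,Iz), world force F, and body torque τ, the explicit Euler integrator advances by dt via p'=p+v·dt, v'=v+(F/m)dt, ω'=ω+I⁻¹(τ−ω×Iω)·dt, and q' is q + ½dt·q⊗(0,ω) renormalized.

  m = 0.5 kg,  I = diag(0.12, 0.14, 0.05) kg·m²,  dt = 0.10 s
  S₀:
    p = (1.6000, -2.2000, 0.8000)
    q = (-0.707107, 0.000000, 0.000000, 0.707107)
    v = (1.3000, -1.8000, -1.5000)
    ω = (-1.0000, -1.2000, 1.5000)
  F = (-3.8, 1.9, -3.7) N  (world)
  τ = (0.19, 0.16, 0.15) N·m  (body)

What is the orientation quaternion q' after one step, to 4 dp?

Hamilton product q⊗(0,ω) = (-1.0606605, 1.5556354, 0.1414214, -1.0606605)
q + ½dt·q⊗(0,ω), renormalized = (-0.7557, 0.0773, 0.0070, 0.6503)

q' = (-0.7557, 0.0773, 0.0070, 0.6503)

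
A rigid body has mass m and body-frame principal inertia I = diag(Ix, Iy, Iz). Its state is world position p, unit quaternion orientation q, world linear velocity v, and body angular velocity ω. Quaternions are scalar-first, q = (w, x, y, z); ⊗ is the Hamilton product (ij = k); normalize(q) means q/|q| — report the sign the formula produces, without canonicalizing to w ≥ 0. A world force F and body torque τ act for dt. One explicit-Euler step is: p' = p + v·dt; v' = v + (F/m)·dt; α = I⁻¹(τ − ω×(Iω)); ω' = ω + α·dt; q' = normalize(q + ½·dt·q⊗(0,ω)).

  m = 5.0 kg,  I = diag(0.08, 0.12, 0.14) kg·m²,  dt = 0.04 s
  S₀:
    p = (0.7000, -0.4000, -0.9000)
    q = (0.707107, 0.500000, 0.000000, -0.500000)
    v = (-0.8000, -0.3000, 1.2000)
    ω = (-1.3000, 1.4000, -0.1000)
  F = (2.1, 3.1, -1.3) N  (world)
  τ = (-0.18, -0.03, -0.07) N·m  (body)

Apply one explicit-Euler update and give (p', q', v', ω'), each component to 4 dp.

p' = (0.6680, -0.4120, -0.8520)
q' = (0.7186, 0.4953, 0.0338, -0.4871)
v' = (-0.7832, -0.2752, 1.1896)
ω' = (-1.3886, 1.3926, -0.0992)

p + v·dt = (0.6680, -0.4120, -0.8520)
v + (F/m)dt = (-0.7832, -0.2752, 1.1896)
precession coupling ω×(Iω) = (-0.0028, -0.0078, -0.0728)
α = I⁻¹(τ − ω×Iω) = (-2.2150, -0.1850, 0.0200)
ω' = ω + α·dt = (-1.3886, 1.3926, -0.0992)
q⊗(0,ω) = (0.6000000, -0.2192391, 1.6899498, 0.6292893)
q' = normalize(q + ½dt·q⊗(0,ω)) = (0.7186, 0.4953, 0.0338, -0.4871)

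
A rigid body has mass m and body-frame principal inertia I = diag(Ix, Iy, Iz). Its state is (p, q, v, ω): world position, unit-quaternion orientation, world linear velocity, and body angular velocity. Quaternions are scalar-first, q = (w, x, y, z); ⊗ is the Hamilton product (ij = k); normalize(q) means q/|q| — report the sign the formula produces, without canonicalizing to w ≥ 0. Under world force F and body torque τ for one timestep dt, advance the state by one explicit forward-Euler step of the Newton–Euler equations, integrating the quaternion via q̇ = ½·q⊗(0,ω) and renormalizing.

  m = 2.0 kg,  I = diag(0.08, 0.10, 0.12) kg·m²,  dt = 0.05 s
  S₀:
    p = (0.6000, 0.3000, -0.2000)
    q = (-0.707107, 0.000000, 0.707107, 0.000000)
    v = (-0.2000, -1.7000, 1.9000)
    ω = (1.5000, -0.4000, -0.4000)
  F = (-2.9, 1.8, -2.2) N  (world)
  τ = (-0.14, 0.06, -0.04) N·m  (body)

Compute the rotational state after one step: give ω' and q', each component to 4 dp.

gyro term ω×Iω = (0.0032, 0.0240, -0.0120)
(τ − ω×Iω)/I = (-1.7900, 0.3600, -0.2333)
new body rate ω' = (1.4105, -0.3820, -0.4117)
2q̇ = q⊗(0,ω) = (0.2828428, -1.3435033, 0.2828428, -0.7778177)
q' = normalize(q + ½dt·q⊗(0,ω)) = (-0.6995, -0.0336, 0.7136, -0.0194)

ω' = (1.4105, -0.3820, -0.4117)
q' = (-0.6995, -0.0336, 0.7136, -0.0194)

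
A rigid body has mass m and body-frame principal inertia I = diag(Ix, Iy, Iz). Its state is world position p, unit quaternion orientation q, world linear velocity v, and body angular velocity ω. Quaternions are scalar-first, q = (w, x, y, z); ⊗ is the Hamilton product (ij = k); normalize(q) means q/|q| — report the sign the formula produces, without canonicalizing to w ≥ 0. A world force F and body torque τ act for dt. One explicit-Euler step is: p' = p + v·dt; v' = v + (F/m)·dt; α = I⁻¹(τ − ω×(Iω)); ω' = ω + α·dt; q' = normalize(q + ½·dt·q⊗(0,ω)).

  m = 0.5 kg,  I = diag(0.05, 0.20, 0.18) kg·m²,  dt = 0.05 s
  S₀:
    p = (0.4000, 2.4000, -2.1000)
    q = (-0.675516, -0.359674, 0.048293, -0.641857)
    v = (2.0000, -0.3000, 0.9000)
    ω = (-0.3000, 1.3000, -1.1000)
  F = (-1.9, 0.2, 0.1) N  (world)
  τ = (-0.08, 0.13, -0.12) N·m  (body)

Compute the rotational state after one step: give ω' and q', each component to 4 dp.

ω' = (-0.4086, 1.3432, -1.1171)
q' = (-0.6968, -0.3348, 0.0212, -0.6340)

gyro term ω×Iω = (0.0286, -0.0429, -0.0585)
angular accel α = (-2.1720, 0.8645, -0.3417)
ω' = ω + α·dt = (-0.4086, 1.3432, -1.1171)
2q̇ = q⊗(0,ω) = (-0.8767258, 0.9839466, -1.0812551, 0.2899793)
q + ½dt·q⊗(0,ω), renormalized = (-0.6968, -0.3348, 0.0212, -0.6340)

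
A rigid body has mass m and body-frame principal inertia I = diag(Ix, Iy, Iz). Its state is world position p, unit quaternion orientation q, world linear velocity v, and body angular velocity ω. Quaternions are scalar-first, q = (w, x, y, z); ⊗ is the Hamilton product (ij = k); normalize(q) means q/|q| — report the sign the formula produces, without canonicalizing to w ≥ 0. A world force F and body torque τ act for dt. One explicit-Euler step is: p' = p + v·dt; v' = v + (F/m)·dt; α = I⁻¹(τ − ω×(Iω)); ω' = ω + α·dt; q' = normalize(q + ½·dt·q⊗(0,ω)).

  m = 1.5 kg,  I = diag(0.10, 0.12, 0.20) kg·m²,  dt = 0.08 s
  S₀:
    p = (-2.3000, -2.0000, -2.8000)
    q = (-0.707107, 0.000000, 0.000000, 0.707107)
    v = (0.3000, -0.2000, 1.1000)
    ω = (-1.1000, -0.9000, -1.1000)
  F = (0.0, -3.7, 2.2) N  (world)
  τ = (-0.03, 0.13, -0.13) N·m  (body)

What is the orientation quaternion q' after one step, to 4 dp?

2q̇ = q⊗(0,ω) = (0.7778177, 1.4142140, -0.1414214, 0.7778177)
q' = normalize(q + ½dt·q⊗(0,ω)) = (-0.6743, 0.0564, -0.0056, 0.7363)

q' = (-0.6743, 0.0564, -0.0056, 0.7363)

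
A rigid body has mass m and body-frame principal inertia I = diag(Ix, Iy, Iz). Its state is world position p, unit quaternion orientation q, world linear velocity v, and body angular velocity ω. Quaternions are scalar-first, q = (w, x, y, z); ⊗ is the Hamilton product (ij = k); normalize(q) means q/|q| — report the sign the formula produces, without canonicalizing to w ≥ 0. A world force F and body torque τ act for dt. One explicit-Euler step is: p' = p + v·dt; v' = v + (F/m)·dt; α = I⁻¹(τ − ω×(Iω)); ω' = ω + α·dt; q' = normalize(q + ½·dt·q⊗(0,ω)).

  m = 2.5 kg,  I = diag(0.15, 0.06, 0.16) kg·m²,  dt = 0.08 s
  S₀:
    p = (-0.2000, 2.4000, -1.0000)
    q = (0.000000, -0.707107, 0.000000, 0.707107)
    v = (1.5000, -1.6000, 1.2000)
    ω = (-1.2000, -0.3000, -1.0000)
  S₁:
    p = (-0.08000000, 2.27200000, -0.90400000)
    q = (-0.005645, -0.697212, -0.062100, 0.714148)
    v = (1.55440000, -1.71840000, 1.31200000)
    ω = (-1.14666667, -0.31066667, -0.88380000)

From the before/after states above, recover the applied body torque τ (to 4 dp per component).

τ = (0.1300, -0.0200, 0.2000)

rate change Δω = (0.05333333, -0.01066667, 0.11620000)
ω₀×(Iω₀) = (0.0300, -0.0120, -0.0324)
τ = I·(Δω/dt) + ω₀×(Iω₀) = (0.1300, -0.0200, 0.2000)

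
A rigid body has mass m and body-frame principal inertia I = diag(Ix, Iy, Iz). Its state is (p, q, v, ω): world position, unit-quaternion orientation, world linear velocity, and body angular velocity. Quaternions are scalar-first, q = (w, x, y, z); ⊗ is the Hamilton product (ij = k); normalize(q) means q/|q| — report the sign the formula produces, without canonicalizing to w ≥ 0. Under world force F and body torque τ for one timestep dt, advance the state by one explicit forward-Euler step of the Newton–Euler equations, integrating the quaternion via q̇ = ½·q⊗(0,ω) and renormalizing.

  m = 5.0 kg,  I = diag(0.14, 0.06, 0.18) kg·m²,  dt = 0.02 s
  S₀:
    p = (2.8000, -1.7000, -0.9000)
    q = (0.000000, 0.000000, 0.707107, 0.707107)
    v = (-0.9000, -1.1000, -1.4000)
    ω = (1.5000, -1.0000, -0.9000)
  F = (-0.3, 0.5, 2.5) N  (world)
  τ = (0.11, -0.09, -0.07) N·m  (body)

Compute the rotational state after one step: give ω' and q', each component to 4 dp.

gyro term ω×Iω = (0.1080, 0.0540, 0.1200)
α = I⁻¹(τ − ω×Iω) = (0.0143, -2.4000, -1.0556)
ω' = ω + α·dt = (1.5003, -1.0480, -0.9211)
2q̇ = q⊗(0,ω) = (1.3435033, 0.0707107, 1.0606605, -1.0606605)
updated quaternion q' = (0.0134, 0.0007, 0.7176, 0.6964)

ω' = (1.5003, -1.0480, -0.9211)
q' = (0.0134, 0.0007, 0.7176, 0.6964)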